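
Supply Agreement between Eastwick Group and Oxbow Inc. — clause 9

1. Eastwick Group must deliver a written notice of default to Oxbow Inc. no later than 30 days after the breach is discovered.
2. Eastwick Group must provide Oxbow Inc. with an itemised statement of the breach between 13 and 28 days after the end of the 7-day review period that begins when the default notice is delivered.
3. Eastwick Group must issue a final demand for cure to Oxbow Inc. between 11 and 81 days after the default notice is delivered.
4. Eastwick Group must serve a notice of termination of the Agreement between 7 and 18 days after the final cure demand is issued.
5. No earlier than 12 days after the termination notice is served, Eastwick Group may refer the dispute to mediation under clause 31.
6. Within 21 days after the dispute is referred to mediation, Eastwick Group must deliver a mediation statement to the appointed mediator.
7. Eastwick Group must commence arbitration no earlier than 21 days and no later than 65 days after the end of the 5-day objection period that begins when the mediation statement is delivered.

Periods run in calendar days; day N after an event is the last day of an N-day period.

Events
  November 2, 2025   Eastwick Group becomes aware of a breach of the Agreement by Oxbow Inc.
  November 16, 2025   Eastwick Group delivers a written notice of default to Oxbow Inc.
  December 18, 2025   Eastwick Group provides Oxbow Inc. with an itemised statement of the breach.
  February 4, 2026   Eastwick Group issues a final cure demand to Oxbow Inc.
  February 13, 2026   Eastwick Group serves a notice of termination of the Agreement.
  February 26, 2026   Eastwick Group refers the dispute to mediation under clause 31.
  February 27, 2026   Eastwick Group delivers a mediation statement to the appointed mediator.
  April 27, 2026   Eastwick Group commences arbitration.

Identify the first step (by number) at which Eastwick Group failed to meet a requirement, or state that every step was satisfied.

None — every step was satisfied

(1) due by November 2, 2025 + 30 days = December 2, 2025; completed November 16, 2025, before the deadline.
(2) the permitted window runs from November 23, 2025 + 13 = December 6, 2025 to November 23, 2025 + 28 = December 21, 2025; December 18, 2025 falls inside that range.
(3) the permitted window runs from November 16, 2025 + 11 = November 27, 2025 to November 16, 2025 + 81 = February 5, 2026; February 4, 2026 falls inside that range.
(4) the permitted window runs from February 4, 2026 + 7 = February 11, 2026 to February 4, 2026 + 18 = February 22, 2026; done February 13, 2026 — within the window.
(5) permitted from February 13, 2026 + 12 days = February 25, 2026 onward; done February 26, 2026, after the minimum wait.
(6) due by February 26, 2026 + 21 days = March 19, 2026; completed February 27, 2026, before the deadline.
(7) the permitted window runs from March 4, 2026 + 21 = March 25, 2026 to March 4, 2026 + 65 = May 8, 2026; done April 27, 2026 — within the window.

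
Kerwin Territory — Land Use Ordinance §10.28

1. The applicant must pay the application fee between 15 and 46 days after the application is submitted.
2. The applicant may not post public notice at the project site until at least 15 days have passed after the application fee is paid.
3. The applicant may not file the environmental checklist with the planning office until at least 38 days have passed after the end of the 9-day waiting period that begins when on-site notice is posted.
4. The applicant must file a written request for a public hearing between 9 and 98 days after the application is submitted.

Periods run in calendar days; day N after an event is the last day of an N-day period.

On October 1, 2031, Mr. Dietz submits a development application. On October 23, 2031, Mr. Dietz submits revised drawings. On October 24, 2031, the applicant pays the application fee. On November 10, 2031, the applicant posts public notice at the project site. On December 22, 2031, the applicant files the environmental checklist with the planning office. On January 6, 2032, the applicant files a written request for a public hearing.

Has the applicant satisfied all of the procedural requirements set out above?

No

Step 1 — 15 and 46 days from October 1, 2031 (when the application is submitted) are October 16, 2031 and November 16, 2031 respectively; done October 24, 2031, which is between those dates.
Step 2 — must wait 15 days from October 24, 2031 (when the application fee is paid), so not before November 8, 2031; done November 10, 2031, after the minimum wait.
Step 3 — must wait 38 days from November 19, 2031 (end of the 9-day waiting period, which began when on-site notice is posted on November 10, 2031), so not before December 27, 2031; done December 22, 2031 — 5 days too early.
That is the first point of non-compliance.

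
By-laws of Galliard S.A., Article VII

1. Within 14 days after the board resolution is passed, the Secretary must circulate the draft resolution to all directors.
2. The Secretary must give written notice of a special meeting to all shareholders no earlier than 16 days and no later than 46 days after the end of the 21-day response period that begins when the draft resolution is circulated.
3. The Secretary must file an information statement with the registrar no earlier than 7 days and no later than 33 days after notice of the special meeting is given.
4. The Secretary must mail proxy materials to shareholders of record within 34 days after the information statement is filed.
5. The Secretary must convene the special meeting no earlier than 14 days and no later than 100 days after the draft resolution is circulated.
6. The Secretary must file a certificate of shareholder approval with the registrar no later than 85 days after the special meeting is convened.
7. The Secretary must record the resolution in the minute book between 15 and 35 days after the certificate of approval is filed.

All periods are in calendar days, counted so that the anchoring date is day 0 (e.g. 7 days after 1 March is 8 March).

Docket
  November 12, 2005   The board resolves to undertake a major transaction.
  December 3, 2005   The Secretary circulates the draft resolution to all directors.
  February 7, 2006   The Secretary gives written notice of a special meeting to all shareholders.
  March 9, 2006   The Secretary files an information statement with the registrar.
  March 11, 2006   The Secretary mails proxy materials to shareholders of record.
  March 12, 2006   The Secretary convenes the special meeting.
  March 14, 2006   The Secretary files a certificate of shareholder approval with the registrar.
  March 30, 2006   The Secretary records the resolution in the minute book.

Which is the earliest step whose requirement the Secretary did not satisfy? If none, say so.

Step 1

Step 1 — counting 14 days from November 12, 2005 (when the board resolution is passed) gives a deadline of November 26, 2005; December 3, 2005 misses that deadline by 7 days.
That is the first point of non-compliance.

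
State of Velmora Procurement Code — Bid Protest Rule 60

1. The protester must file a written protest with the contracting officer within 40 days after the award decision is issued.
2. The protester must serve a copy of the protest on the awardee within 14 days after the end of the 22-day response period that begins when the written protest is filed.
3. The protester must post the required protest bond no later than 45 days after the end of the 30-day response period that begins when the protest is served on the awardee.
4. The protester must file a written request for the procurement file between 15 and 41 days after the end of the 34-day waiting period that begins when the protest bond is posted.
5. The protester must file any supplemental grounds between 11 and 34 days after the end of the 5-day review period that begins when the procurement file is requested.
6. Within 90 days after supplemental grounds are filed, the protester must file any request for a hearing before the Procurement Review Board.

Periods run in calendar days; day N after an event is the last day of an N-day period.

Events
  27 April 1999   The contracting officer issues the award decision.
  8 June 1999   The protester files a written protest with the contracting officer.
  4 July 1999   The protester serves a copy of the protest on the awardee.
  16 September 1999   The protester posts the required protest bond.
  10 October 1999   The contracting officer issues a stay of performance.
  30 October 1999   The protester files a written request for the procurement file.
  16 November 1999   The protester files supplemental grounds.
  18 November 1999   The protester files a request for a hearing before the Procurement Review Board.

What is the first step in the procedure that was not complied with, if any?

Step 1 — counting 40 days from 27 April 1999 (when the award decision is issued) gives a deadline of 6 June 1999; 8 June 1999 misses that deadline by 2 days.

Step 1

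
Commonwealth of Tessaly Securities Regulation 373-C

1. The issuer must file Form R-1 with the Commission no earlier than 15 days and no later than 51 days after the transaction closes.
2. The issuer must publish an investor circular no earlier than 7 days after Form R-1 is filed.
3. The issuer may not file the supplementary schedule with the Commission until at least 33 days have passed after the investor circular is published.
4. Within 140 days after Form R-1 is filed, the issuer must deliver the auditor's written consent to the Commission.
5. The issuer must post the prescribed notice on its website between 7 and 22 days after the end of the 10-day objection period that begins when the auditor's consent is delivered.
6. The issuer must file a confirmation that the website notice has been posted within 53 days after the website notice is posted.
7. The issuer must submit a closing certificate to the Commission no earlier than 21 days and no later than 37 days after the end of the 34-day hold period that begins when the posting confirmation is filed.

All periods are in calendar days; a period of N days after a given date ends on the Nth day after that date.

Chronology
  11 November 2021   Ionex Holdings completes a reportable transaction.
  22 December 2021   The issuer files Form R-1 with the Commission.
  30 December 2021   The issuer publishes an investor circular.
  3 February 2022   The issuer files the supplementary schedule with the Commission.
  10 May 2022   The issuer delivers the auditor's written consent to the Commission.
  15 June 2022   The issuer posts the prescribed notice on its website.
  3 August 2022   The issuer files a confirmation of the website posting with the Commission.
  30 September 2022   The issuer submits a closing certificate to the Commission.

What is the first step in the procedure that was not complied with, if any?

Step 5

(1) the permitted window runs from 11 November 2021 + 15 = 26 November 2021 to 11 November 2021 + 51 = 1 January 2022; done 22 December 2021 — within the window.
(2) permitted from 22 December 2021 + 7 days = 29 December 2021 onward; done 30 December 2021 — permitted.
(3) permitted from 30 December 2021 + 33 days = 1 February 2022 onward; done 3 February 2022, after the minimum wait.
(4) due by 22 December 2021 + 140 days = 11 May 2022; done 10 May 2022 — timely.
(5) the permitted window runs from 20 May 2022 + 7 = 27 May 2022 to 20 May 2022 + 22 = 11 June 2022; 15 June 2022 is 4 days past the end of the window.
Later steps need not be reached.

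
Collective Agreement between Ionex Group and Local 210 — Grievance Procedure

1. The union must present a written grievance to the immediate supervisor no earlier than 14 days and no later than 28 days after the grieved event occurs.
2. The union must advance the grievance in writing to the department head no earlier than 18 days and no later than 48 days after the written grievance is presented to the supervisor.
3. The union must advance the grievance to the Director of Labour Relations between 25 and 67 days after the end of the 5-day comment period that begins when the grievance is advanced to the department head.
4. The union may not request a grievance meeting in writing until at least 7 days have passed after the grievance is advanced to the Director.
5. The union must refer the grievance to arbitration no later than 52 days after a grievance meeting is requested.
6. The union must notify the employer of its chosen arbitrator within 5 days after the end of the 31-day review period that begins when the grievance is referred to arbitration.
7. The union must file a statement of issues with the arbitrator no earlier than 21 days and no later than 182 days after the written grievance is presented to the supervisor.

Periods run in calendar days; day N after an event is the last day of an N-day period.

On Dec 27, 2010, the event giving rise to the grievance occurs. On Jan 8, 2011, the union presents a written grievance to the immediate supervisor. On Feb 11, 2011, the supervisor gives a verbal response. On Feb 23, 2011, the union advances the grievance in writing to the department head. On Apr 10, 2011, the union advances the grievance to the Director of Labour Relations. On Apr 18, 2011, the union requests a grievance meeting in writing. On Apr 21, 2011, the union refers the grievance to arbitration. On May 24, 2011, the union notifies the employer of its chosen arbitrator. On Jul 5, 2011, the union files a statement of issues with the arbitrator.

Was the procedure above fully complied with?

(1) the permitted window runs from Dec 27, 2010 + 14 = Jan 10, 2011 to Dec 27, 2010 + 28 = Jan 24, 2011; Jan 8, 2011 is 2 days too early.
The analysis stops there.

No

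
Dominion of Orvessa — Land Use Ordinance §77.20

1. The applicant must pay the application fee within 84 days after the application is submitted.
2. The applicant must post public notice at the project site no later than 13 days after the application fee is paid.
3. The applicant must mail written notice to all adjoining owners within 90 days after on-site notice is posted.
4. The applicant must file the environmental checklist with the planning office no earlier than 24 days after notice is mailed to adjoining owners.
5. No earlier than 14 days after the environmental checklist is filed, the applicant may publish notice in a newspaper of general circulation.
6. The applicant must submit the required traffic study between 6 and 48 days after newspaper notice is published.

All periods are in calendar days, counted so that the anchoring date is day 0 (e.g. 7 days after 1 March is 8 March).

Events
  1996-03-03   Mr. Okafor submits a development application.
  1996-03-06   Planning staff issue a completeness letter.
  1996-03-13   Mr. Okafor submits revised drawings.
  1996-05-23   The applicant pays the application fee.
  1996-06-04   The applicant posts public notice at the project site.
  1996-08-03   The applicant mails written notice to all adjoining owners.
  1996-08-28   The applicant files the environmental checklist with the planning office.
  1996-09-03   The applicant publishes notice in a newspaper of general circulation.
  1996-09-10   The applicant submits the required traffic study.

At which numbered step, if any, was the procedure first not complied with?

Step 5

(1) due by 1996-03-03 + 84 days = 1996-05-26; 1996-05-23 is within that limit.
(2) due by 1996-05-23 + 13 days = 1996-06-05; done 1996-06-04 — timely.
(3) due by 1996-06-04 + 90 days = 1996-09-02; done 1996-08-03 — timely.
(4) permitted from 1996-08-03 + 24 days = 1996-08-27 onward; done 1996-08-28 — permitted.
(5) permitted from 1996-08-28 + 14 days = 1996-09-11 onward; acted on 1996-09-03, 8 days prematurely.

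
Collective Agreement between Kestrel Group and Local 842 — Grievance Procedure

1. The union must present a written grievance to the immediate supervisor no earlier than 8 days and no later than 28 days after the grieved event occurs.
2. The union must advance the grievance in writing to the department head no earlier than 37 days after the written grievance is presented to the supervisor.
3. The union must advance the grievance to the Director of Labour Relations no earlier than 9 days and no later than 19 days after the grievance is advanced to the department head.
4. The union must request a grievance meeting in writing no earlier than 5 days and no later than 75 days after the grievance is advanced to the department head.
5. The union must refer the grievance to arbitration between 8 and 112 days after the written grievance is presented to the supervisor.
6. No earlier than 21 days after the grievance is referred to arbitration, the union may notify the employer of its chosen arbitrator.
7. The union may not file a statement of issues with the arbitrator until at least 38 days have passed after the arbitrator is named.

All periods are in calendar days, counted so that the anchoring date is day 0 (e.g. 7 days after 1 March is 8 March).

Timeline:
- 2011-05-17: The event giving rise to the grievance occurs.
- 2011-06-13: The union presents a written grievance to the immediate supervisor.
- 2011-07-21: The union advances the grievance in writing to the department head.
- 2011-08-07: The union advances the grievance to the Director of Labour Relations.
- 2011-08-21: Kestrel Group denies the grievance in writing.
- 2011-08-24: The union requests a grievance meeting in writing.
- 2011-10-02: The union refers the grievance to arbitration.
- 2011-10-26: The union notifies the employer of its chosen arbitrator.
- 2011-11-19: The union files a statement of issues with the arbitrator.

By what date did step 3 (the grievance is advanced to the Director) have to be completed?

Step 3 runs from 2011-07-21, when the grievance is advanced to the department head. The window is 9–19 days after 2011-07-21; it closes on 2011-08-09.

2011-08-09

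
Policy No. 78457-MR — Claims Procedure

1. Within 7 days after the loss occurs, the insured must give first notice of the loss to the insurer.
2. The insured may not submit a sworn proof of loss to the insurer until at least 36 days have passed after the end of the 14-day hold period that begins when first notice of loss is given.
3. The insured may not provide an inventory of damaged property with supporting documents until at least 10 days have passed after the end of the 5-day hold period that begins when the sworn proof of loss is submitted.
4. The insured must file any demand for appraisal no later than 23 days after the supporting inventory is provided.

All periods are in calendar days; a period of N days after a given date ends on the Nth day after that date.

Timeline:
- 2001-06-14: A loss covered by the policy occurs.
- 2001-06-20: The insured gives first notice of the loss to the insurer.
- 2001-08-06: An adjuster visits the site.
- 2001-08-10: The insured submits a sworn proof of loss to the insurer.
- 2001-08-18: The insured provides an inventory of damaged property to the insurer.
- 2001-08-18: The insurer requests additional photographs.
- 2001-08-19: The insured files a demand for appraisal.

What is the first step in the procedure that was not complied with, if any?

Step 3

Step 1: 7 days after 2001-06-14 (when the loss occurs) is 2001-06-21; completed 2001-06-20, before the deadline.
Step 2: the earliest permitted date is 36 days after 2001-07-04 (end of the 14-day hold period, which began when first notice of loss is given on 2001-06-20), i.e. 2001-08-09; done 2001-08-10 — permitted.
Step 3: the earliest permitted date is 10 days after 2001-08-15 (end of the 5-day hold period, which began when the sworn proof of loss is submitted on 2001-08-10), i.e. 2001-08-25; done 2001-08-18 — 7 days too early.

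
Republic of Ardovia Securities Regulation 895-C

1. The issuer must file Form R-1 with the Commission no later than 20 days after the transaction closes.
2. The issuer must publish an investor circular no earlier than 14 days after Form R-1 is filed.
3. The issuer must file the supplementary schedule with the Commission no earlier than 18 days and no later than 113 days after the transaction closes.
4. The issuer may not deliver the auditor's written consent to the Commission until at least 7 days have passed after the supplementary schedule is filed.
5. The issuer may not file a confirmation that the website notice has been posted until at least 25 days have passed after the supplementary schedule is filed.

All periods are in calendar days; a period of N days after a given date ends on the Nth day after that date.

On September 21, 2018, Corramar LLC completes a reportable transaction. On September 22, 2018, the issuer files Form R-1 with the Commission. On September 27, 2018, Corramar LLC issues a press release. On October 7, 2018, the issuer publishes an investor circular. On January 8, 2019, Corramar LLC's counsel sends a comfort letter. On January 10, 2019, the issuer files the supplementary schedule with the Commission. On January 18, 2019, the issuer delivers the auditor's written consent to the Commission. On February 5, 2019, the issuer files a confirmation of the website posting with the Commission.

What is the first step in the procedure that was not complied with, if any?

(1) due by September 21, 2018 + 20 days = October 11, 2018; done September 22, 2018 — timely.
(2) permitted from September 22, 2018 + 14 days = October 6, 2018 onward; done October 7, 2018, after the minimum wait.
(3) the permitted window runs from September 21, 2018 + 18 = October 9, 2018 to September 21, 2018 + 113 = January 12, 2019; January 10, 2019 falls inside that range.
(4) permitted from January 10, 2019 + 7 days = January 17, 2019 onward; done January 18, 2019 — permitted.
(5) permitted from January 10, 2019 + 25 days = February 4, 2019 onward; February 5, 2019 is on or after that date.

None — every step was satisfied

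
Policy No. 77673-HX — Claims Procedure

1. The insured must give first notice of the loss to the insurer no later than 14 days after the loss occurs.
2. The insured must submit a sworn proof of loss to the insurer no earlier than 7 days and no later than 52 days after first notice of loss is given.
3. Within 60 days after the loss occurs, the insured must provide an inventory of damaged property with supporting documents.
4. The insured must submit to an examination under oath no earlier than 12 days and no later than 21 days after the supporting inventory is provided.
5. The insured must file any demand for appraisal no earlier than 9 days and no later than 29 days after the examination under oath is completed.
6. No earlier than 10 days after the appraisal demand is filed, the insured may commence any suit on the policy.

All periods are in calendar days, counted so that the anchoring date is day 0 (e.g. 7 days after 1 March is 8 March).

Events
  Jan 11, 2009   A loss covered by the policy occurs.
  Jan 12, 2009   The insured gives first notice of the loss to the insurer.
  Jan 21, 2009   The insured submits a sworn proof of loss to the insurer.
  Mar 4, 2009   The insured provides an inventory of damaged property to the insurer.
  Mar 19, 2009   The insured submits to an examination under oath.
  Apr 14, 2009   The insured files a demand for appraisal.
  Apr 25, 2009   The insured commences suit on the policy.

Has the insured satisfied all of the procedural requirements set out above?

Yes

(1) due by Jan 11, 2009 + 14 days = Jan 25, 2009; done Jan 12, 2009 — timely.
(2) the permitted window runs from Jan 12, 2009 + 7 = Jan 19, 2009 to Jan 12, 2009 + 52 = Mar 5, 2009; done Jan 21, 2009 — within the window.
(3) due by Jan 11, 2009 + 60 days = Mar 12, 2009; done Mar 4, 2009 — timely.
(4) the permitted window runs from Mar 4, 2009 + 12 = Mar 16, 2009 to Mar 4, 2009 + 21 = Mar 25, 2009; done Mar 19, 2009, which is between those dates.
(5) the permitted window runs from Mar 19, 2009 + 9 = Mar 28, 2009 to Mar 19, 2009 + 29 = Apr 17, 2009; done Apr 14, 2009 — within the window.
(6) permitted from Apr 14, 2009 + 10 days = Apr 24, 2009 onward; Apr 25, 2009 is on or after that date.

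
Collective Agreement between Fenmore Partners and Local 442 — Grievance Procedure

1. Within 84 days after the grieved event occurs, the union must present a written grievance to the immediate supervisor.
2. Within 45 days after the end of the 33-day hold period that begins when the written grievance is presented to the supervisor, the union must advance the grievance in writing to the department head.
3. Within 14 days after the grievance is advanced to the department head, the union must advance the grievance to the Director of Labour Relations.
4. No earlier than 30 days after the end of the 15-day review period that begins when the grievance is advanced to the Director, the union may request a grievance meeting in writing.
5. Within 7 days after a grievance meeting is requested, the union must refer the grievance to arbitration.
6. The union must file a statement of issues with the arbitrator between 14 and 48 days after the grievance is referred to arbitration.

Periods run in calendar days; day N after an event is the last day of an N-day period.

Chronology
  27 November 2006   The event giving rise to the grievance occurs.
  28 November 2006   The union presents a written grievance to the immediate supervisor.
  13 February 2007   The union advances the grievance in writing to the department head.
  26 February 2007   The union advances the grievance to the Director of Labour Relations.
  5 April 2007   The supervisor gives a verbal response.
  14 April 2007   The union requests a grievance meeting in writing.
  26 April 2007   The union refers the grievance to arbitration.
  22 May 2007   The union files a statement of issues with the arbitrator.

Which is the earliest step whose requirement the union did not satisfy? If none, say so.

Step 5

(1) due by 27 November 2006 + 84 days = 19 February 2007; done 28 November 2006 — timely.
(2) due by 31 December 2006 + 45 days = 14 February 2007; 13 February 2007 is within that limit.
(3) due by 13 February 2007 + 14 days = 27 February 2007; completed 26 February 2007, before the deadline.
(4) permitted from 13 March 2007 + 30 days = 12 April 2007 onward; 14 April 2007 is on or after that date.
(5) due by 14 April 2007 + 7 days = 21 April 2007; 26 April 2007 misses that deadline by 5 days.
Later steps need not be reached.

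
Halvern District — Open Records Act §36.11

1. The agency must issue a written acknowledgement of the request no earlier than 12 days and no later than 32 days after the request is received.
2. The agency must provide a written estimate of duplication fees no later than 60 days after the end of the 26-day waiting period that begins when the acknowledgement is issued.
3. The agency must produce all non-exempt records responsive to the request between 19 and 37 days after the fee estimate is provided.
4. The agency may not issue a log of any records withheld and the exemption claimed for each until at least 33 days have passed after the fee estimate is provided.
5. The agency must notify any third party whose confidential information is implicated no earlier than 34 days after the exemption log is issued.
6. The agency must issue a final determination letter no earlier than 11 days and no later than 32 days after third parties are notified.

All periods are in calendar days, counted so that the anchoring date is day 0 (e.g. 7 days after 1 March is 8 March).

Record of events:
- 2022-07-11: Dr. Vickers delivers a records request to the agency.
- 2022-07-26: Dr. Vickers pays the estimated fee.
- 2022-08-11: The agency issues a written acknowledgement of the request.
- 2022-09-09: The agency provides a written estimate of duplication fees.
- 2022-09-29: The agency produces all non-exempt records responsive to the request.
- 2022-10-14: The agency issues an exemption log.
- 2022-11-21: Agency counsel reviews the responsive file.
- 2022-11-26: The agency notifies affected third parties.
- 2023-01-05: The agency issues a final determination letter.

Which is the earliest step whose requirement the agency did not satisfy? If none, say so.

Step 6

Step 1: the window is 12–32 days after 2022-07-11 (when the request is received), so 2022-07-23 through 2022-08-12; done 2022-08-11, which is between those dates.
Step 2: 60 days after 2022-09-06 (end of the 26-day waiting period, which began when the acknowledgement is issued on 2022-08-11) is 2022-11-05; done 2022-09-09 — timely.
Step 3: the window is 19–37 days after 2022-09-09 (when the fee estimate is provided), so 2022-09-28 through 2022-10-16; 2022-09-29 falls inside that range.
Step 4: the earliest permitted date is 33 days after 2022-09-09 (when the fee estimate is provided), i.e. 2022-10-12; 2022-10-14 is on or after that date.
Step 5: the earliest permitted date is 34 days after 2022-10-14 (when the exemption log is issued), i.e. 2022-11-17; done 2022-11-26 — permitted.
Step 6: the window is 11–32 days after 2022-11-26 (when third parties are notified), so 2022-12-07 through 2022-12-28; done 2023-01-05 — 8 days after the window closed.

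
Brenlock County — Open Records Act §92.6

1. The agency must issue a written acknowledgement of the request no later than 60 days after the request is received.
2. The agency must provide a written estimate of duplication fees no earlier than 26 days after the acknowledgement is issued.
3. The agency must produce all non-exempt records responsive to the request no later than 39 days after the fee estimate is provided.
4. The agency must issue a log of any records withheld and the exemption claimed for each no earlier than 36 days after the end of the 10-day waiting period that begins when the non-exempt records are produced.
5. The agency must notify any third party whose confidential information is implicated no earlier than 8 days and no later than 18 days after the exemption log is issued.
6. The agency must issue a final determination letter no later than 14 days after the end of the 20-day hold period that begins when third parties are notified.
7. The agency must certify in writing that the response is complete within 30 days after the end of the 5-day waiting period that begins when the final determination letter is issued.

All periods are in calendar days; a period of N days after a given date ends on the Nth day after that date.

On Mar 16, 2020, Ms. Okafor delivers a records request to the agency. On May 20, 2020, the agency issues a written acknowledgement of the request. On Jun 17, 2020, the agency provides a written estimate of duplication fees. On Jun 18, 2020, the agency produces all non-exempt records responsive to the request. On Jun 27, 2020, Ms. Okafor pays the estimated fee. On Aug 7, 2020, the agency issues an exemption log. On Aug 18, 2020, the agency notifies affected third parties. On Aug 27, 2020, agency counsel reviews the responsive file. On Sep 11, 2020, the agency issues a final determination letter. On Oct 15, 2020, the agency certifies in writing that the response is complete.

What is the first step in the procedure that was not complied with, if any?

Step 1 — counting 60 days from Mar 16, 2020 (when the request is received) gives a deadline of May 15, 2020; May 20, 2020 misses that deadline by 5 days.

Step 1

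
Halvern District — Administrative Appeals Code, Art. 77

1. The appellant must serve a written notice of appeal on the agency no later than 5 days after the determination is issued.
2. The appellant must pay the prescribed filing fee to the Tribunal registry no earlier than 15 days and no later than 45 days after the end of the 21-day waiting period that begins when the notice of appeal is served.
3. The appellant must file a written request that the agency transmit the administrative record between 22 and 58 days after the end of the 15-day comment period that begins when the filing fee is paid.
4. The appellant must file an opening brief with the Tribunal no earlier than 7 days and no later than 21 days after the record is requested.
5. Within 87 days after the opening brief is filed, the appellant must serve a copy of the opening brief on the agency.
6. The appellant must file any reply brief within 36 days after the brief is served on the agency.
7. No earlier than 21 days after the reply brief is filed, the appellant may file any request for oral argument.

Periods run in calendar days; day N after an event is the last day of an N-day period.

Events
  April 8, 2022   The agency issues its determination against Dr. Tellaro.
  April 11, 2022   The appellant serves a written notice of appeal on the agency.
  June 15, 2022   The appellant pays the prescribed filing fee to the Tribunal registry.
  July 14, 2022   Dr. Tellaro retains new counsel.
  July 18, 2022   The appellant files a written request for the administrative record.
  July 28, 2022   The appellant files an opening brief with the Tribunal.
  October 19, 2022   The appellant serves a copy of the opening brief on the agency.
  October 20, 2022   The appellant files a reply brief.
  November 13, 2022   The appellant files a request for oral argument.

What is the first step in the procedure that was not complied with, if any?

Step 1: 5 days after April 8, 2022 (when the determination is issued) is April 13, 2022; April 11, 2022 is within that limit.
Step 2: the window is 15–45 days after May 2, 2022 (end of the 21-day waiting period, which began when the notice of appeal is served on April 11, 2022), so May 17, 2022 through June 16, 2022; done June 15, 2022 — within the window.
Step 3: the window is 22–58 days after June 30, 2022 (end of the 15-day comment period, which began when the filing fee is paid on June 15, 2022), so July 22, 2022 through August 27, 2022; done July 18, 2022 — 4 days before the window opened.

Step 3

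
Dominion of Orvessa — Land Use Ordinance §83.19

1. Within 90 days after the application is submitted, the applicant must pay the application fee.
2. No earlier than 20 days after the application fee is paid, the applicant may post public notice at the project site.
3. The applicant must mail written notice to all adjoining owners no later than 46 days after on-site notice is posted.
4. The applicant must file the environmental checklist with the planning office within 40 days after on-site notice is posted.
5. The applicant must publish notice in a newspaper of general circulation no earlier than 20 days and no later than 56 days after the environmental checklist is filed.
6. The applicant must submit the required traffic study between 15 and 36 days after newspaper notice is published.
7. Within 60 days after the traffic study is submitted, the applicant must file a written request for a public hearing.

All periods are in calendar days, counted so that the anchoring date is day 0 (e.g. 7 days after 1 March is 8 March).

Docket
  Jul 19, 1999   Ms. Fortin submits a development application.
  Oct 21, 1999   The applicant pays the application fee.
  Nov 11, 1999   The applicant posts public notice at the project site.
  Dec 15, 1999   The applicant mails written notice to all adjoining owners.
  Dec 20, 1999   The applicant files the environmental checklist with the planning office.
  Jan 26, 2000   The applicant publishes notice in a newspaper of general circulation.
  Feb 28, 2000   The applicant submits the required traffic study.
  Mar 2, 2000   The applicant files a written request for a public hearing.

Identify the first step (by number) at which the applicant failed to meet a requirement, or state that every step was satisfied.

Step 1

Step 1 — counting 90 days from Jul 19, 1999 (when the application is submitted) gives a deadline of Oct 17, 1999; done Oct 21, 1999 — 4 days late.
The analysis stops there.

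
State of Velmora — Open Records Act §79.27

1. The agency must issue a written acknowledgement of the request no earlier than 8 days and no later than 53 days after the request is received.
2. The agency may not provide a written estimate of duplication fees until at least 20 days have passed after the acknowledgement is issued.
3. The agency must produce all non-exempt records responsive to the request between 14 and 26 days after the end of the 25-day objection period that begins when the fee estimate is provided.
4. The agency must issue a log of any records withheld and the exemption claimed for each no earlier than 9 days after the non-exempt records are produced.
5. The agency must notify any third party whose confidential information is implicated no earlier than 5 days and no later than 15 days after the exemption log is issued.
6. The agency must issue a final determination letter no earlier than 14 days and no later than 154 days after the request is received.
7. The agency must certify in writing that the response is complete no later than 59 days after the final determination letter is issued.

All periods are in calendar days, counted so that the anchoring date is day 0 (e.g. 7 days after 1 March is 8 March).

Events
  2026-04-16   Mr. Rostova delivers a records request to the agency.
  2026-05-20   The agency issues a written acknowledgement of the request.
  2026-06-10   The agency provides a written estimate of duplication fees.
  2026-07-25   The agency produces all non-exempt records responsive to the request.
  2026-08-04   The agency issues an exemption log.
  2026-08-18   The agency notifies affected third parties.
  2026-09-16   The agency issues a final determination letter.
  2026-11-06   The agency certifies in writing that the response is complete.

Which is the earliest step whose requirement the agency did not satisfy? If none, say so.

(1) the permitted window runs from 2026-04-16 + 8 = 2026-04-24 to 2026-04-16 + 53 = 2026-06-08; 2026-05-20 falls inside that range.
(2) permitted from 2026-05-20 + 20 days = 2026-06-09 onward; done 2026-06-10 — permitted.
(3) the permitted window runs from 2026-07-05 + 14 = 2026-07-19 to 2026-07-05 + 26 = 2026-07-31; done 2026-07-25, which is between those dates.
(4) permitted from 2026-07-25 + 9 days = 2026-08-03 onward; done 2026-08-04, after the minimum wait.
(5) the permitted window runs from 2026-08-04 + 5 = 2026-08-09 to 2026-08-04 + 15 = 2026-08-19; 2026-08-18 falls inside that range.
(6) the permitted window runs from 2026-04-16 + 14 = 2026-04-30 to 2026-04-16 + 154 = 2026-09-17; done 2026-09-16, which is between those dates.
(7) due by 2026-09-16 + 59 days = 2026-11-14; 2026-11-06 is within that limit.

None — every step was satisfied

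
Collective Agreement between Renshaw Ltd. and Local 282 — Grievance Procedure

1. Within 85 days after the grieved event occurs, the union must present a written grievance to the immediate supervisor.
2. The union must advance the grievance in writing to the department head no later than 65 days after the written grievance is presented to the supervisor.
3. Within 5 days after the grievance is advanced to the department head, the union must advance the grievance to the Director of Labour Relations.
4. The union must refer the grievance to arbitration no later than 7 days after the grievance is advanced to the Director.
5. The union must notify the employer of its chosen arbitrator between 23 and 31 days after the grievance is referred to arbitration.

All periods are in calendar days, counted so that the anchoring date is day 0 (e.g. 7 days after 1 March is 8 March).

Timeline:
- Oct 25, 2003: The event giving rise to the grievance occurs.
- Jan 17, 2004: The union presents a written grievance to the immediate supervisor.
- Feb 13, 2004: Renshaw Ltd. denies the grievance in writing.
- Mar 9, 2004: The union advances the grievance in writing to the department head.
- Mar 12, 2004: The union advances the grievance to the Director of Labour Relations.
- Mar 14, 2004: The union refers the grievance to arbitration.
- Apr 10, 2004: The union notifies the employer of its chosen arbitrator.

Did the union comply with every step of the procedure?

Step 1 — counting 85 days from Oct 25, 2003 (when the grieved event occurs) gives a deadline of Jan 18, 2004; completed Jan 17, 2004, before the deadline.
Step 2 — counting 65 days from Jan 17, 2004 (when the written grievance is presented to the supervisor) gives a deadline of Mar 22, 2004; Mar 9, 2004 is within that limit.
Step 3 — counting 5 days from Mar 9, 2004 (when the grievance is advanced to the department head) gives a deadline of Mar 14, 2004; Mar 12, 2004 is within that limit.
Step 4 — counting 7 days from Mar 12, 2004 (when the grievance is advanced to the Director) gives a deadline of Mar 19, 2004; Mar 14, 2004 is within that limit.
Step 5 — 23 and 31 days from Mar 14, 2004 (when the grievance is referred to arbitration) are Apr 6, 2004 and Apr 14, 2004 respectively; done Apr 10, 2004 — within the window.

Yes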